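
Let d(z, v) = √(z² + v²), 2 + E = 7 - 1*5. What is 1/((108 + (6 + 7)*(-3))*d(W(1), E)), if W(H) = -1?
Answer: 1/69 ≈ 0.014493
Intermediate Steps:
E = 0 (E = -2 + (7 - 1*5) = -2 + (7 - 5) = -2 + 2 = 0)
d(z, v) = √(v² + z²)
1/((108 + (6 + 7)*(-3))*d(W(1), E)) = 1/((108 + (6 + 7)*(-3))*√(0² + (-1)²)) = 1/((108 + 13*(-3))*√(0 + 1)) = 1/((108 - 39)*√1) = 1/(69*1) = 1/69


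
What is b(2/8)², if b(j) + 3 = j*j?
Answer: 2209/256 ≈ 8.6289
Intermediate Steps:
b(j) = -3 + j² (b(j) = -3 + j*j = -3 + j²)
b(2/8)² = (-3 + (2/8)²)² = (-3 + (2*(⅛))²)² = (-3 + (¼)²)² = (-3 + 1/16)² = (-47/16)² = 2209/256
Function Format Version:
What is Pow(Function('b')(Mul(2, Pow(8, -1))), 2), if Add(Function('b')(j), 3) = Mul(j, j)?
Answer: Rational(2209, 256) ≈ 8.6289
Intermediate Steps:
Function('b')(j) = Add(-3, Pow(j, 2)) (Function('b')(j) = Add(-3, Mul(j, j)) = Add(-3, Pow(j, 2)))
Pow(Function('b')(Mul(2, Pow(8, -1))), 2) = Pow(Add(-3, Pow(Mul(2, Pow(8, -1)), 2)), 2) = Pow(Add(-3, Pow(Mul(2, Rational(1, 8)), 2)), 2) = Pow(Add(-3, Pow(Rational(1, 4), 2)), 2) = Pow(Add(-3, Rational(1, 16)), 2) = Pow(Rational(-47, 16), 2) = Rational(2209, 256)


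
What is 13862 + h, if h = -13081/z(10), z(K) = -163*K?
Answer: 22608141/1630 ≈ 13870.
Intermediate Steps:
h = 13081/1630 (h = -13081/((-163*10)) = -13081/(-1630) = -13081*(-1/1630) = 13081/1630 ≈ 8.0251)
13862 + h = 13862 + 13081/1630 = 22608141/1630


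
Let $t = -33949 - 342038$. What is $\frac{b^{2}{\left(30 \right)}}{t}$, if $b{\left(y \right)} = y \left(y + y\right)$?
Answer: $- \frac{1080000}{125329} \approx -8.6173$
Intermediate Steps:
$t = -375987$ ($t = -33949 - 342038 = -375987$)
$b{\left(y \right)} = 2 y^{2}$ ($b{\left(y \right)} = y 2 y = 2 y^{2}$)
$\frac{b^{2}{\left(30 \right)}}{t} = \frac{\left(2 \cdot 30^{2}\right)^{2}}{-375987} = \left(2 \cdot 900\right)^{2} \left(- \frac{1}{375987}\right) = 1800^{2} \left(- \frac{1}{375987}\right) = 3240000 \left(- \frac{1}{375987}\right) = - \frac{1080000}{125329}$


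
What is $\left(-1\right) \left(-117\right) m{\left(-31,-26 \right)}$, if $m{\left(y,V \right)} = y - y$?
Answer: $0$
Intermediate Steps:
$m{\left(y,V \right)} = 0$
$\left(-1\right) \left(-117\right) m{\left(-31,-26 \right)} = \left(-1\right) \left(-117\right) 0 = 117 \cdot 0 = 0$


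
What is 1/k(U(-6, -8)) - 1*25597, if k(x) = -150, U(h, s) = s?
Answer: -3839551/150 ≈ -25597.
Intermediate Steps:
1/k(U(-6, -8)) - 1*25597 = 1/(-150) - 1*25597 = -1/150 - 25597 = -3839551/150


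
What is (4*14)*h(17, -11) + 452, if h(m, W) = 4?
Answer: 676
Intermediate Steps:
(4*14)*h(17, -11) + 452 = (4*14)*4 + 452 = 56*4 + 452 = 224 + 452 = 676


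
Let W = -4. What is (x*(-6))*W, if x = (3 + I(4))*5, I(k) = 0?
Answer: 360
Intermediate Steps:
x = 15 (x = (3 + 0)*5 = 3*5 = 15)
(x*(-6))*W = (15*(-6))*(-4) = -90*(-4) = 360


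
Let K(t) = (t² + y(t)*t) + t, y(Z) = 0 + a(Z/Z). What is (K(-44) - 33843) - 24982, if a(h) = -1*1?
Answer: -56889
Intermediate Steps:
a(h) = -1
y(Z) = -1 (y(Z) = 0 - 1 = -1)
K(t) = t² (K(t) = (t² - t) + t = t²)
(K(-44) - 33843) - 24982 = ((-44)² - 33843) - 24982 = (1936 - 33843) - 24982 = -31907 - 24982 = -56889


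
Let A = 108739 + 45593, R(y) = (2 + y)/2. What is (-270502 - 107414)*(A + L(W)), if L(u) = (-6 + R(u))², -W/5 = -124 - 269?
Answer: -419425632087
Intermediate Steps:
R(y) = 1 + y/2 (R(y) = (2 + y)*(½) = 1 + y/2)
W = 1965 (W = -5*(-124 - 269) = -5*(-393) = 1965)
A = 154332
L(u) = (-5 + u/2)² (L(u) = (-6 + (1 + u/2))² = (-5 + u/2)²)
(-270502 - 107414)*(A + L(W)) = (-270502 - 107414)*(154332 + (-10 + 1965)²/4) = -377916*(154332 + (¼)*1955²) = -377916*(154332 + (¼)*3822025) = -377916*(154332 + 3822025/4) = -377916*4439353/4 = -419425632087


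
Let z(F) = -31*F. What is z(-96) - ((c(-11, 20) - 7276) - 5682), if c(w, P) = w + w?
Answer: 15956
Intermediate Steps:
c(w, P) = 2*w
z(-96) - ((c(-11, 20) - 7276) - 5682) = -31*(-96) - ((2*(-11) - 7276) - 5682) = 2976 - ((-22 - 7276) - 5682) = 2976 - (-7298 - 5682) = 2976 - 1*(-12980) = 2976 + 12980 = 15956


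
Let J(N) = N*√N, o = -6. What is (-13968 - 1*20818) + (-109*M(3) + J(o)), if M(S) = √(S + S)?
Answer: -34786 - √6*(109 + 6*I) ≈ -35053.0 - 14.697*I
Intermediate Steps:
M(S) = √2*√S (M(S) = √(2*S) = √2*√S)
J(N) = N^(3/2)
(-13968 - 1*20818) + (-109*M(3) + J(o)) = (-13968 - 1*20818) + (-109*√2*√3 + (-6)^(3/2)) = (-13968 - 20818) + (-109*√6 - 6*I*√6) = -34786 + (-109*√6 - 6*I*√6) = -34786 - 109*√6 - 6*I*√6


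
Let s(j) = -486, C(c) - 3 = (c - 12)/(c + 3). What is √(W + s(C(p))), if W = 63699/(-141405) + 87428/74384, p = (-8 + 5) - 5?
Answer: I*√93208200789081150795/438261230 ≈ 22.029*I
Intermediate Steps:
p = -8 (p = -3 - 5 = -8)
W = 635380827/876522460 (W = 63699*(-1/141405) + 87428*(1/74384) = -21233/47135 + 21857/18596 = 635380827/876522460 ≈ 0.72489)
C(c) = 3 + (-12 + c)/(3 + c) (C(c) = 3 + (c - 12)/(c + 3) = 3 + (-12 + c)/(3 + c))
√(W + s(C(p))) = √(635380827/876522460 - 486) = √(-425354534733/876522460) = I*√93208200789081150795/438261230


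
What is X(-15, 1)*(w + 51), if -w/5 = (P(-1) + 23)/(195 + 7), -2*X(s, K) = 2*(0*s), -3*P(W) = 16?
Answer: 0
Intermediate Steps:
P(W) = -16/3 (P(W) = -1/3*16 = -16/3)
X(s, K) = 0 (X(s, K) = -0*s = -0 = -1/2*0 = 0)
w = -265/606 (w = -5*(-16/3 + 23)/(195 + 7) = -265/(3*202) = -5*53/606 = -265/606 ≈ -0.43729)
X(-15, 1)*(w + 51) = 0*(-265/606 + 51) = 0*(30641/606) = 0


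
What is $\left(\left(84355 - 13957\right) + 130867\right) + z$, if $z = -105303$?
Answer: $95962$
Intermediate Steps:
$\left(\left(84355 - 13957\right) + 130867\right) + z = \left(\left(84355 - 13957\right) + 130867\right) - 105303 = \left(70398 + 130867\right) - 105303 = 201265 - 105303 = 95962$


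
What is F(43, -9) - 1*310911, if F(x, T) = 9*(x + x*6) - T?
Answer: -308193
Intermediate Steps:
F(x, T) = -T + 63*x (F(x, T) = 9*(x + 6*x) - T = 9*(7*x) - T = 63*x - T = -T + 63*x)
F(43, -9) - 1*310911 = (-1*(-9) + 63*43) - 1*310911 = (9 + 2709) - 310911 = 2718 - 310911 = -308193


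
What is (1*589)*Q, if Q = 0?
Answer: 0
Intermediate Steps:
(1*589)*Q = (1*589)*0 = 589*0 = 0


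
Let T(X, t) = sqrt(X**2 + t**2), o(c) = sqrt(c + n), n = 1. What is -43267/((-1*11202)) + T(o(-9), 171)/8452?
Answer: 43267/11202 + sqrt(29233)/8452 ≈ 3.8827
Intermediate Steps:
o(c) = sqrt(1 + c) (o(c) = sqrt(c + 1) = sqrt(1 + c))
-43267/((-1*11202)) + T(o(-9), 171)/8452 = -43267/((-1*11202)) + sqrt((sqrt(1 - 9))**2 + 171**2)/8452 = -43267/(-11202) + sqrt((sqrt(-8))**2 + 29241)*(1/8452) = -43267*(-1/11202) + sqrt((2*I*sqrt(2))**2 + 29241)*(1/8452) = 43267/11202 + sqrt(-8 + 29241)*(1/8452) = 43267/11202 + sqrt(29233)*(1/8452) = 43267/11202 + sqrt(29233)/8452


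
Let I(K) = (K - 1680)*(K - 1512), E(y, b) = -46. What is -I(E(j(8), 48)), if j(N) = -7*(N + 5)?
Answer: -2689108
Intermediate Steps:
j(N) = -35 - 7*N (j(N) = -7*(5 + N) = -35 - 7*N)
I(K) = (-1680 + K)*(-1512 + K)
-I(E(j(8), 48)) = -(2540160 + (-46)² - 3192*(-46)) = -(2540160 + 2116 + 146832) = -1*2689108 = -2689108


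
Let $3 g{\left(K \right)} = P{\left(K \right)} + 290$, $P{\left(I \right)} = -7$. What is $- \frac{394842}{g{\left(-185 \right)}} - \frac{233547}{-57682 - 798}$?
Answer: $- \frac{69204986679}{16549840} \approx -4181.6$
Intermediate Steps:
$g{\left(K \right)} = \frac{283}{3}$ ($g{\left(K \right)} = \frac{-7 + 290}{3} = \frac{1}{3} \cdot 283 = \frac{283}{3}$)
$- \frac{394842}{g{\left(-185 \right)}} - \frac{233547}{-57682 - 798} = - \frac{394842}{\frac{283}{3}} - \frac{233547}{-57682 - 798} = \left(-394842\right) \frac{3}{283} - \frac{233547}{-57682 - 798} = - \frac{1184526}{283} - \frac{233547}{-58480} = - \frac{1184526}{283} - - \frac{233547}{58480} = - \frac{1184526}{283} + \frac{233547}{58480} = - \frac{69204986679}{16549840}$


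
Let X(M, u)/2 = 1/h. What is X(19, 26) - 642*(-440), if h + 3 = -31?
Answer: 4802159/17 ≈ 2.8248e+5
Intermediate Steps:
h = -34 (h = -3 - 31 = -34)
X(M, u) = -1/17 (X(M, u) = 2/(-34) = 2*(-1/34) = -1/17)
X(19, 26) - 642*(-440) = -1/17 - 642*(-440) = -1/17 + 282480 = 4802159/17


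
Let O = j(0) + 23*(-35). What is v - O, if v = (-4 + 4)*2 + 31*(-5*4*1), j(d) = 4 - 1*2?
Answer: 183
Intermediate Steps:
j(d) = 2 (j(d) = 4 - 2 = 2)
v = -620 (v = 0*2 + 31*(-20*1) = 0 + 31*(-20) = 0 - 620 = -620)
O = -803 (O = 2 + 23*(-35) = 2 - 805 = -803)
v - O = -620 - 1*(-803) = -620 + 803 = 183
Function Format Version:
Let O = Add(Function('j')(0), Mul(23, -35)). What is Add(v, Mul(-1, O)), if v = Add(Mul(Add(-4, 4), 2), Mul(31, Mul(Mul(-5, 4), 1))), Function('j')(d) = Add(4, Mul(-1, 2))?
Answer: 183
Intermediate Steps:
Function('j')(d) = 2 (Function('j')(d) = Add(4, -2) = 2)
v = -620 (v = Add(Mul(0, 2), Mul(31, Mul(-20, 1))) = Add(0, Mul(31, -20)) = Add(0, -620) = -620)
O = -803 (O = Add(2, Mul(23, -35)) = Add(2, -805) = -803)
Add(v, Mul(-1, O)) = Add(-620, Mul(-1, -803)) = Add(-620, 803) = 183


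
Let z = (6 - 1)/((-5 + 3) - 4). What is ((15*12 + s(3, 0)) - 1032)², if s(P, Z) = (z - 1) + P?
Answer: 26061025/36 ≈ 7.2392e+5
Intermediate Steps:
z = -⅚ (z = 5/(-2 - 4) = 5/(-6) = 5*(-⅙) = -⅚ ≈ -0.83333)
s(P, Z) = -11/6 + P (s(P, Z) = (-⅚ - 1) + P = -11/6 + P)
((15*12 + s(3, 0)) - 1032)² = ((15*12 + (-11/6 + 3)) - 1032)² = ((180 + 7/6) - 1032)² = (1087/6 - 1032)² = (-5105/6)² = 26061025/36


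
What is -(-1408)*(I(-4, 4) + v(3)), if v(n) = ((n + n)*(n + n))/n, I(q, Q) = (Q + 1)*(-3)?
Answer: -4224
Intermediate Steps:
I(q, Q) = -3 - 3*Q (I(q, Q) = (1 + Q)*(-3) = -3 - 3*Q)
v(n) = 4*n (v(n) = ((2*n)*(2*n))/n = (4*n**2)/n = 4*n)
-(-1408)*(I(-4, 4) + v(3)) = -(-1408)*((-3 - 3*4) + 4*3) = -(-1408)*((-3 - 12) + 12) = -(-1408)*(-15 + 12) = -(-1408)*(-3) = -704*6 = -4224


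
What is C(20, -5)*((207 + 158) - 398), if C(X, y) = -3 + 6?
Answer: -99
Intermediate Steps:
C(X, y) = 3
C(20, -5)*((207 + 158) - 398) = 3*((207 + 158) - 398) = 3*(365 - 398) = 3*(-33) = -99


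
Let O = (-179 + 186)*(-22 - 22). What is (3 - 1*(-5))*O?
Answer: -2464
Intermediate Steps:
O = -308 (O = 7*(-44) = -308)
(3 - 1*(-5))*O = (3 - 1*(-5))*(-308) = (3 + 5)*(-308) = 8*(-308) = -2464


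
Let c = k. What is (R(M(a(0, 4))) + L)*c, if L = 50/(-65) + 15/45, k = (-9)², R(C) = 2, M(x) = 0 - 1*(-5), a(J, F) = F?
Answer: 1647/13 ≈ 126.69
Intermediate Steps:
M(x) = 5 (M(x) = 0 + 5 = 5)
k = 81
c = 81
L = -17/39 (L = 50*(-1/65) + 15*(1/45) = -10/13 + ⅓ = -17/39 ≈ -0.43590)
(R(M(a(0, 4))) + L)*c = (2 - 17/39)*81 = (61/39)*81 = 1647/13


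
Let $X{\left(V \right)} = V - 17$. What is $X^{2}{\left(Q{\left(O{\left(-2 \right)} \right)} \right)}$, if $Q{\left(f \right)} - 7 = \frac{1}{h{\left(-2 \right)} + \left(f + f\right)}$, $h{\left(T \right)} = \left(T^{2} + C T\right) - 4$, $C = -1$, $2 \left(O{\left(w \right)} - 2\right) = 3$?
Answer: $\frac{7921}{81} \approx 97.79$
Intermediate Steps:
$O{\left(w \right)} = \frac{7}{2}$ ($O{\left(w \right)} = 2 + \frac{1}{2} \cdot 3 = 2 + \frac{3}{2} = \frac{7}{2}$)
$h{\left(T \right)} = -4 + T^{2} - T$ ($h{\left(T \right)} = \left(T^{2} - T\right) - 4 = -4 + T^{2} - T$)
$Q{\left(f \right)} = 7 + \frac{1}{2 + 2 f}$ ($Q{\left(f \right)} = 7 + \frac{1}{\left(-4 + \left(-2\right)^{2} - -2\right) + \left(f + f\right)} = 7 + \frac{1}{\left(-4 + 4 + 2\right) + 2 f} = 7 + \frac{1}{2 + 2 f}$)
$X{\left(V \right)} = -17 + V$
$X^{2}{\left(Q{\left(O{\left(-2 \right)} \right)} \right)} = \left(-17 + \frac{15 + 14 \cdot \frac{7}{2}}{2 \left(1 + \frac{7}{2}\right)}\right)^{2} = \left(-17 + \frac{15 + 49}{2 \cdot \frac{9}{2}}\right)^{2} = \left(-17 + \frac{1}{2} \cdot \frac{2}{9} \cdot 64\right)^{2} = \left(-17 + \frac{64}{9}\right)^{2} = \left(- \frac{89}{9}\right)^{2} = \frac{7921}{81}$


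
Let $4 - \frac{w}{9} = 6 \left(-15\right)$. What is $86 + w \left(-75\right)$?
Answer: $-63364$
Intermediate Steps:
$w = 846$ ($w = 36 - 9 \cdot 6 \left(-15\right) = 36 - -810 = 36 + 810 = 846$)
$86 + w \left(-75\right) = 86 + 846 \left(-75\right) = 86 - 63450 = -63364$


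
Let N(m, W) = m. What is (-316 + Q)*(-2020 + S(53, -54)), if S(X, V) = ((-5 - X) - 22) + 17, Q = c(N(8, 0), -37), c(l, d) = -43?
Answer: 747797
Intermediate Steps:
Q = -43
S(X, V) = -10 - X (S(X, V) = (-27 - X) + 17 = -10 - X)
(-316 + Q)*(-2020 + S(53, -54)) = (-316 - 43)*(-2020 + (-10 - 1*53)) = -359*(-2020 + (-10 - 53)) = -359*(-2020 - 63) = -359*(-2083) = 747797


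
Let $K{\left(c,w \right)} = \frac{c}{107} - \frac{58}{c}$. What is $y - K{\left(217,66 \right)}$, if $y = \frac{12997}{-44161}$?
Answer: $- \frac{2107211506}{1025374259} \approx -2.0551$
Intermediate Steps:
$y = - \frac{12997}{44161}$ ($y = 12997 \left(- \frac{1}{44161}\right) = - \frac{12997}{44161} \approx -0.29431$)
$K{\left(c,w \right)} = - \frac{58}{c} + \frac{c}{107}$ ($K{\left(c,w \right)} = c \frac{1}{107} - \frac{58}{c} = \frac{c}{107} - \frac{58}{c} = - \frac{58}{c} + \frac{c}{107}$)
$y - K{\left(217,66 \right)} = - \frac{12997}{44161} - \left(- \frac{58}{217} + \frac{1}{107} \cdot 217\right) = - \frac{12997}{44161} - \left(\left(-58\right) \frac{1}{217} + \frac{217}{107}\right) = - \frac{12997}{44161} - \left(- \frac{58}{217} + \frac{217}{107}\right) = - \frac{12997}{44161} - \frac{40883}{23219} = - \frac{2107211506}{1025374259}$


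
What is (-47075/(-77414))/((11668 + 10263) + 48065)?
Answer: 47075/5418670344 ≈ 8.6876e-6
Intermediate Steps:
(-47075/(-77414))/((11668 + 10263) + 48065) = (-47075*(-1/77414))/(21931 + 48065) = (47075/77414)/69996 = (47075/77414)*(1/69996) = 47075/5418670344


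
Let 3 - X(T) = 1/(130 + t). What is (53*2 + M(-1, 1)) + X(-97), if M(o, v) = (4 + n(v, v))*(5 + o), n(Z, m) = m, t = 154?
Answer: 36635/284 ≈ 129.00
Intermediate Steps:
X(T) = 851/284 (X(T) = 3 - 1/(130 + 154) = 3 - 1/284 = 851/284)
M(o, v) = (4 + v)*(5 + o)
(53*2 + M(-1, 1)) + X(-97) = (53*2 + (20 + 4*(-1) + 5*1 - 1*1)) + 851/284 = (106 + (20 - 4 + 5 - 1)) + 851/284 = (106 + 20) + 851/284 = 126 + 851/284 = 36635/284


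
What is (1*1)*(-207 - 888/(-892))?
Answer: -45939/223 ≈ -206.00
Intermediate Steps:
(1*1)*(-207 - 888/(-892)) = 1*(-207 - 888*(-1/892)) = 1*(-207 + 222/223) = 1*(-45939/223) = -45939/223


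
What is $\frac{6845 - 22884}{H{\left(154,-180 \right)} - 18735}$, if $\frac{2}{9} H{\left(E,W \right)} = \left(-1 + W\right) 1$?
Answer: $\frac{32078}{39099} \approx 0.82043$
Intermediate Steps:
$H{\left(E,W \right)} = - \frac{9}{2} + \frac{9 W}{2}$ ($H{\left(E,W \right)} = \frac{9 \left(-1 + W\right) 1}{2} = \frac{9 \left(-1 + W\right)}{2} = - \frac{9}{2} + \frac{9 W}{2}$)
$\frac{6845 - 22884}{H{\left(154,-180 \right)} - 18735} = \frac{6845 - 22884}{\left(- \frac{9}{2} + \frac{9}{2} \left(-180\right)\right) - 18735} = - \frac{16039}{\left(- \frac{9}{2} - 810\right) - 18735} = - \frac{16039}{- \frac{1629}{2} - 18735} = - \frac{16039}{- \frac{39099}{2}} = \left(-16039\right) \left(- \frac{2}{39099}\right) = \frac{32078}{39099}$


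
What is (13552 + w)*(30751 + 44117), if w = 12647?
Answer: 1961466732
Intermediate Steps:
(13552 + w)*(30751 + 44117) = (13552 + 12647)*(30751 + 44117) = 26199*74868 = 1961466732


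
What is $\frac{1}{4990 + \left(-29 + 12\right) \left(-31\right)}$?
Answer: $\frac{1}{5517} \approx 0.00018126$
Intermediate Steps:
$\frac{1}{4990 + \left(-29 + 12\right) \left(-31\right)} = \frac{1}{4990 - -527} = \frac{1}{4990 + 527} = \frac{1}{5517}$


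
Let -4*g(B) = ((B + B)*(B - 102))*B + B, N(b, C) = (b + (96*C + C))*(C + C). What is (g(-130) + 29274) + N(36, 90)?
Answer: 7135173/2 ≈ 3.5676e+6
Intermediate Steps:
N(b, C) = 2*C*(b + 97*C) (N(b, C) = (b + 97*C)*(2*C) = 2*C*(b + 97*C))
g(B) = -B/4 - B**2*(-102 + B)/2 (g(B) = -(((B + B)*(B - 102))*B + B)/4 = -(((2*B)*(-102 + B))*B + B)/4 = -((2*B*(-102 + B))*B + B)/4 = -(2*B**2*(-102 + B) + B)/4 = -(B + 2*B**2*(-102 + B))/4 = -B/4 - B**2*(-102 + B)/2)
(g(-130) + 29274) + N(36, 90) = ((1/4)*(-130)*(-1 - 2*(-130)**2 + 204*(-130)) + 29274) + 2*90*(36 + 97*90) = ((1/4)*(-130)*(-1 - 2*16900 - 26520) + 29274) + 2*90*(36 + 8730) = ((1/4)*(-130)*(-1 - 33800 - 26520) + 29274) + 2*90*8766 = ((1/4)*(-130)*(-60321) + 29274) + 1577880 = (3920865/2 + 29274) + 1577880 = 3979413/2 + 1577880 = 7135173/2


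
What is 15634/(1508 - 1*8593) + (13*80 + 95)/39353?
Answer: -607203327/278816005 ≈ -2.1778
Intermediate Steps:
15634/(1508 - 1*8593) + (13*80 + 95)/39353 = 15634/(1508 - 8593) + (1040 + 95)*(1/39353) = 15634/(-7085) + 1135*(1/39353) = 15634*(-1/7085) + 1135/39353 = -15634/7085 + 1135/39353 = -607203327/278816005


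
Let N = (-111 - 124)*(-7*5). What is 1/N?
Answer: 1/8225 ≈ 0.00012158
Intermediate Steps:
N = 8225 (N = -235*(-35) = 8225)
1/N = 1/8225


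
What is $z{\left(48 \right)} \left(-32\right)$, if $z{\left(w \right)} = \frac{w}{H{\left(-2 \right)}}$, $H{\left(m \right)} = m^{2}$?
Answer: $-384$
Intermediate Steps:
$z{\left(w \right)} = \frac{w}{4}$ ($z{\left(w \right)} = \frac{w}{\left(-2\right)^{2}} = \frac{w}{4}$)
$z{\left(48 \right)} \left(-32\right) = \frac{1}{4} \cdot 48 \left(-32\right) = 12 \left(-32\right) = -384$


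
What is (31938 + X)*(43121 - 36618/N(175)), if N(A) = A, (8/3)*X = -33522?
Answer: 83108267319/100 ≈ 8.3108e+8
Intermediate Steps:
X = -50283/4 (X = (3/8)*(-33522) = -50283/4 ≈ -12571.)
(31938 + X)*(43121 - 36618/N(175)) = (31938 - 50283/4)*(43121 - 36618/175) = 77469*(43121 - 36618*1/175)/4 = 77469*(43121 - 36618/175)/4 = (77469/4)*(7509557/175) = 83108267319/100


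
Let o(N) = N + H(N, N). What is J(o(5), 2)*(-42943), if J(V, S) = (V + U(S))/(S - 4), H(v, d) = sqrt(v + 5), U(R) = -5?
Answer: 42943*sqrt(10)/2 ≈ 67899.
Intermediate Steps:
H(v, d) = sqrt(5 + v)
o(N) = N + sqrt(5 + N)
J(V, S) = (-5 + V)/(-4 + S) (J(V, S) = (V - 5)/(S - 4) = (-5 + V)/(-4 + S))
J(o(5), 2)*(-42943) = ((-5 + (5 + sqrt(5 + 5)))/(-4 + 2))*(-42943) = ((-5 + (5 + sqrt(10)))/(-2))*(-42943) = -sqrt(10)/2*(-42943) = 42943*sqrt(10)/2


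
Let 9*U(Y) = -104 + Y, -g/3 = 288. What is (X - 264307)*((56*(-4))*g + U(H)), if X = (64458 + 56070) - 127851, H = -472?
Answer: -52552799360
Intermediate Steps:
g = -864 (g = -3*288 = -864)
U(Y) = -104/9 + Y/9 (U(Y) = (-104 + Y)/9 = -104/9 + Y/9)
X = -7323 (X = 120528 - 127851 = -7323)
(X - 264307)*((56*(-4))*g + U(H)) = (-7323 - 264307)*((56*(-4))*(-864) + (-104/9 + (1/9)*(-472))) = -271630*(-224*(-864) + (-104/9 - 472/9)) = -271630*(193536 - 64) = -271630*193472 = -52552799360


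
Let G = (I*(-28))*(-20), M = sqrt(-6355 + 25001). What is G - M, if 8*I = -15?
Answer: -1050 - sqrt(18646) ≈ -1186.6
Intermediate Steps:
I = -15/8 (I = (1/8)*(-15) = -15/8 ≈ -1.8750)
M = sqrt(18646) ≈ 136.55
G = -1050 (G = -15/8*(-28)*(-20) = (105/2)*(-20) = -1050)
G - M = -1050 - sqrt(18646)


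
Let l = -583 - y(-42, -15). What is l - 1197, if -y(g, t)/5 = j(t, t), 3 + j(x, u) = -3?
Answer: -1810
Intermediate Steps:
j(x, u) = -6 (j(x, u) = -3 - 3 = -6)
y(g, t) = 30 (y(g, t) = -5*(-6) = 30)
l = -613 (l = -583 - 1*30 = -583 - 30 = -613)
l - 1197 = -613 - 1197 = -1810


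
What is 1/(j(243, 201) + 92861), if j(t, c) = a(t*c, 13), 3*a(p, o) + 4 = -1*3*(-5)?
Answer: 3/278594 ≈ 1.0768e-5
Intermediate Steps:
a(p, o) = 11/3 (a(p, o) = -4/3 + (-1*3*(-5))/3 = -4/3 + (-3*(-5))/3 = -4/3 + (⅓)*15 = -4/3 + 5 = 11/3)
j(t, c) = 11/3
1/(j(243, 201) + 92861) = 1/(11/3 + 92861) = 1/(278594/3) = 3/278594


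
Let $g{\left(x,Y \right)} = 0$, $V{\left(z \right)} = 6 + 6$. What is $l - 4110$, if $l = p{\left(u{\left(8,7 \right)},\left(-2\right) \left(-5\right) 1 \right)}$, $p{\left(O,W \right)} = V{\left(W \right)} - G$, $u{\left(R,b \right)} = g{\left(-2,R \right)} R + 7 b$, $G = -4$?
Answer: $-4094$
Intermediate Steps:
$V{\left(z \right)} = 12$
$u{\left(R,b \right)} = 7 b$ ($u{\left(R,b \right)} = 0 R + 7 b = 0 + 7 b = 7 b$)
$p{\left(O,W \right)} = 16$ ($p{\left(O,W \right)} = 12 - -4 = 12 + 4 = 16$)
$l = 16$
$l - 4110 = 16 - 4110 = -4094$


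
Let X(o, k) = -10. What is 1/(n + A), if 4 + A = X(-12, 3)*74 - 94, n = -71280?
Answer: -1/72118 ≈ -1.3866e-5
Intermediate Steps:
A = -838 (A = -4 + (-10*74 - 94) = -4 + (-740 - 94) = -4 - 834 = -838)
1/(n + A) = 1/(-71280 - 838) = 1/(-72118) = -1/72118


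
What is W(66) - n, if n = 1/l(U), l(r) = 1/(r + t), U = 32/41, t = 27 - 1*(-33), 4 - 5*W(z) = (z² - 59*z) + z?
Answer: -33944/205 ≈ -165.58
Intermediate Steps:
W(z) = ⅘ - z²/5 + 58*z/5 (W(z) = ⅘ - ((z² - 59*z) + z)/5 = ⅘ - (z² - 58*z)/5 = ⅘ + (-z²/5 + 58*z/5) = ⅘ - z²/5 + 58*z/5)
t = 60 (t = 27 + 33 = 60)
U = 32/41 (U = 32*(1/41) = 32/41 ≈ 0.78049)
l(r) = 1/(60 + r) (l(r) = 1/(r + 60) = 1/(60 + r))
n = 2492/41 (n = 1/(1/(60 + 32/41)) = 1/(1/(2492/41)) = 1/(41/2492) = 2492/41 ≈ 60.781)
W(66) - n = (⅘ - ⅕*66² + (58/5)*66) - 1*2492/41 = (⅘ - ⅕*4356 + 3828/5) - 2492/41 = (⅘ - 4356/5 + 3828/5) - 2492/41 = -524/5 - 2492/41 = -33944/205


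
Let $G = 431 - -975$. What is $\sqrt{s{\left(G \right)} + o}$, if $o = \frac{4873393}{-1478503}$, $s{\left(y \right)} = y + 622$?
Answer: $\frac{\sqrt{4425944107235573}}{1478503} \approx 44.997$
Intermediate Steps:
$G = 1406$ ($G = 431 + 975 = 1406$)
$s{\left(y \right)} = 622 + y$
$o = - \frac{4873393}{1478503}$ ($o = 4873393 \left(- \frac{1}{1478503}\right) = - \frac{4873393}{1478503} \approx -3.2962$)
$\sqrt{s{\left(G \right)} + o} = \sqrt{\left(622 + 1406\right) - \frac{4873393}{1478503}} = \sqrt{2028 - \frac{4873393}{1478503}} = \sqrt{\frac{2993530691}{1478503}} = \frac{\sqrt{4425944107235573}}{1478503}$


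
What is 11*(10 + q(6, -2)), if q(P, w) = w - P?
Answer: 22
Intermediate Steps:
11*(10 + q(6, -2)) = 11*(10 + (-2 - 1*6)) = 11*(10 + (-2 - 6)) = 11*(10 - 8) = 11*2 = 22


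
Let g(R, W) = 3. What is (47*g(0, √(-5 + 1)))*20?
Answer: 2820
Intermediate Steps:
(47*g(0, √(-5 + 1)))*20 = (47*3)*20 = 141*20 = 2820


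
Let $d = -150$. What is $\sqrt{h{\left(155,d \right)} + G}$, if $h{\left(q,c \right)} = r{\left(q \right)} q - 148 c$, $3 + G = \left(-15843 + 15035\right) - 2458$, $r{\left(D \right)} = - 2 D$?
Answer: $i \sqrt{29119} \approx 170.64 i$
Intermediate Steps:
$G = -3269$ ($G = -3 + \left(\left(-15843 + 15035\right) - 2458\right) = -3 - 3266 = -3269$)
$h{\left(q,c \right)} = - 148 c - 2 q^{2}$ ($h{\left(q,c \right)} = - 2 q q - 148 c = - 2 q^{2} - 148 c = - 148 c - 2 q^{2}$)
$\sqrt{h{\left(155,d \right)} + G} = \sqrt{\left(\left(-148\right) \left(-150\right) - 2 \cdot 155^{2}\right) - 3269} = \sqrt{\left(22200 - 48050\right) - 3269} = \sqrt{-25850 - 3269} = \sqrt{-29119} = i \sqrt{29119}$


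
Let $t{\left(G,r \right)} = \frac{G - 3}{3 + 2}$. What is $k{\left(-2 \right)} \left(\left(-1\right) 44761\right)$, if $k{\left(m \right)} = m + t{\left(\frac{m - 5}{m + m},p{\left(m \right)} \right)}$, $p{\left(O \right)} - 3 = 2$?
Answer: $\frac{402849}{4} \approx 1.0071 \cdot 10^{5}$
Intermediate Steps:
$p{\left(O \right)} = 5$ ($p{\left(O \right)} = 3 + 2 = 5$)
$t{\left(G,r \right)} = - \frac{3}{5} + \frac{G}{5}$ ($t{\left(G,r \right)} = \frac{-3 + G}{5} = \left(-3 + G\right) \frac{1}{5} = - \frac{3}{5} + \frac{G}{5}$)
$k{\left(m \right)} = - \frac{3}{5} + m + \frac{-5 + m}{10 m}$ ($k{\left(m \right)} = m + \left(- \frac{3}{5} + \frac{\left(m - 5\right) \frac{1}{m + m}}{5}\right) = m - \left(\frac{3}{5} - \frac{\left(-5 + m\right) \frac{1}{2 m}}{5}\right) = m + \left(- \frac{3}{5} + \frac{\left(-5 + m\right) \frac{1}{2 m}}{5}\right) = m - \left(\frac{3}{5} - \frac{\frac{1}{2} \frac{1}{m} \left(-5 + m\right)}{5}\right) = m - \left(\frac{3}{5} - \frac{-5 + m}{10 m}\right) = - \frac{3}{5} + m + \frac{-5 + m}{10 m}$)
$k{\left(-2 \right)} \left(\left(-1\right) 44761\right) = \left(- \frac{1}{2} - 2 - \frac{1}{2 \left(-2\right)}\right) \left(\left(-1\right) 44761\right) = \left(- \frac{1}{2} - 2 - - \frac{1}{4}\right) \left(-44761\right) = \left(- \frac{1}{2} - 2 + \frac{1}{4}\right) \left(-44761\right) = \left(- \frac{9}{4}\right) \left(-44761\right) = \frac{402849}{4}$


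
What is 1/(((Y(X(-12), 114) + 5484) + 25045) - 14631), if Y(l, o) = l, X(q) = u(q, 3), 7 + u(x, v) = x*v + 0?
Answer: 1/15855 ≈ 6.3072e-5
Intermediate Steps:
u(x, v) = -7 + v*x (u(x, v) = -7 + (x*v + 0) = -7 + (v*x + 0) = -7 + v*x)
X(q) = -7 + 3*q
1/(((Y(X(-12), 114) + 5484) + 25045) - 14631) = 1/((((-7 + 3*(-12)) + 5484) + 25045) - 14631) = 1/((((-7 - 36) + 5484) + 25045) - 14631) = 1/(((-43 + 5484) + 25045) - 14631) = 1/((5441 + 25045) - 14631) = 1/(30486 - 14631) = 1/15855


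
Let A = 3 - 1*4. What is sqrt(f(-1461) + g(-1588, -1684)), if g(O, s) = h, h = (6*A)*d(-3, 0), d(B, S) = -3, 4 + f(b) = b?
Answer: I*sqrt(1447) ≈ 38.039*I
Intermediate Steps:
A = -1 (A = 3 - 4 = -1)
f(b) = -4 + b
h = 18 (h = (6*(-1))*(-3) = -6*(-3) = 18)
g(O, s) = 18
sqrt(f(-1461) + g(-1588, -1684)) = sqrt((-4 - 1461) + 18) = sqrt(-1465 + 18) = sqrt(-1447) = I*sqrt(1447)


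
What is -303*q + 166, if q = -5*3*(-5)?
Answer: -22559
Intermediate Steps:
q = 75 (q = -15*(-5) = 75)
-303*q + 166 = -303*75 + 166 = -22725 + 166 = -22559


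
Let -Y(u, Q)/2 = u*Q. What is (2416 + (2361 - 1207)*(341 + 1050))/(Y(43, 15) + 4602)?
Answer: 803815/1656 ≈ 485.40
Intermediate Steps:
Y(u, Q) = -2*Q*u (Y(u, Q) = -2*u*Q = -2*Q*u)
(2416 + (2361 - 1207)*(341 + 1050))/(Y(43, 15) + 4602) = (2416 + (2361 - 1207)*(341 + 1050))/(-2*15*43 + 4602) = (2416 + 1154*1391)/(-1290 + 4602) = (2416 + 1605214)/3312 = 1607630*(1/3312) = 803815/1656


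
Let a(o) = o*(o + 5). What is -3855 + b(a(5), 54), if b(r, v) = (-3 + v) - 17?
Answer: -3821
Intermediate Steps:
a(o) = o*(5 + o)
b(r, v) = -20 + v
-3855 + b(a(5), 54) = -3855 + (-20 + 54) = -3855 + 34 = -3821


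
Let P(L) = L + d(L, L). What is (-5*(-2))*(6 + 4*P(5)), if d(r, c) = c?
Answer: 460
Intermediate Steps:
P(L) = 2*L (P(L) = L + L = 2*L)
(-5*(-2))*(6 + 4*P(5)) = (-5*(-2))*(6 + 4*(2*5)) = 10*(6 + 4*10) = 10*(6 + 40) = 10*46 = 460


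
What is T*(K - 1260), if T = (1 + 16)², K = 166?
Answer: -316166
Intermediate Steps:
T = 289 (T = 17² = 289)
T*(K - 1260) = 289*(166 - 1260) = 289*(-1094) = -316166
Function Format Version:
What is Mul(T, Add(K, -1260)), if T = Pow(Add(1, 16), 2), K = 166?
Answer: -316166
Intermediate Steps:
T = 289 (T = Pow(17, 2) = 289)
Mul(T, Add(K, -1260)) = Mul(289, Add(166, -1260)) = Mul(289, -1094) = -316166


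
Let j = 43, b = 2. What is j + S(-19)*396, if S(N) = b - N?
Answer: 8359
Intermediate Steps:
S(N) = 2 - N
j + S(-19)*396 = 43 + (2 - 1*(-19))*396 = 43 + (2 + 19)*396 = 43 + 21*396 = 43 + 8316 = 8359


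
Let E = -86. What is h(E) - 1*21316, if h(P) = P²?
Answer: -13920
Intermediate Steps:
h(E) - 1*21316 = (-86)² - 1*21316 = 7396 - 21316 = -13920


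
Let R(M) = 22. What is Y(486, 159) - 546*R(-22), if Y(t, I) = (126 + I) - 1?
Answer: -11728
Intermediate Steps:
Y(t, I) = 125 + I
Y(486, 159) - 546*R(-22) = (125 + 159) - 546*22 = 284 - 1*12012 = 284 - 12012 = -11728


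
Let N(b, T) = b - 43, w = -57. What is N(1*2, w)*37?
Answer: -1517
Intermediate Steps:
N(b, T) = -43 + b
N(1*2, w)*37 = (-43 + 1*2)*37 = (-43 + 2)*37 = -41*37 = -1517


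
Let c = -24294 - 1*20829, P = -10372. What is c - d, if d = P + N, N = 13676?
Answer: -48427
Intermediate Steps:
c = -45123 (c = -24294 - 20829 = -45123)
d = 3304 (d = -10372 + 13676 = 3304)
c - d = -45123 - 1*3304 = -45123 - 3304 = -48427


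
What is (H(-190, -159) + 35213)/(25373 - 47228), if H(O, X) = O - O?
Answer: -35213/21855 ≈ -1.6112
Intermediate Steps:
H(O, X) = 0
(H(-190, -159) + 35213)/(25373 - 47228) = (0 + 35213)/(25373 - 47228) = 35213/(-21855) = 35213*(-1/21855) = -35213/21855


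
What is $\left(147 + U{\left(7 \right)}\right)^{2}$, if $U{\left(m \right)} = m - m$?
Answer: $21609$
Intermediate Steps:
$U{\left(m \right)} = 0$
$\left(147 + U{\left(7 \right)}\right)^{2} = \left(147 + 0\right)^{2} = 147^{2} = 21609$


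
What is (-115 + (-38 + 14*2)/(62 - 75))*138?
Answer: -204930/13 ≈ -15764.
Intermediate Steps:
(-115 + (-38 + 14*2)/(62 - 75))*138 = (-115 + (-38 + 28)/(-13))*138 = (-115 - 10*(-1/13))*138 = (-115 + 10/13)*138 = -1485/13*138 = -204930/13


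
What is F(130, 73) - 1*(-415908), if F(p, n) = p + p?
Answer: 416168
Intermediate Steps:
F(p, n) = 2*p
F(130, 73) - 1*(-415908) = 2*130 - 1*(-415908) = 260 + 415908 = 416168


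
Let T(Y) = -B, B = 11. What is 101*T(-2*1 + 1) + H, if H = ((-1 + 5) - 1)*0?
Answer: -1111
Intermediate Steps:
H = 0 (H = (4 - 1)*0 = 3*0 = 0)
T(Y) = -11 (T(Y) = -1*11 = -11)
101*T(-2*1 + 1) + H = 101*(-11) + 0 = -1111 + 0 = -1111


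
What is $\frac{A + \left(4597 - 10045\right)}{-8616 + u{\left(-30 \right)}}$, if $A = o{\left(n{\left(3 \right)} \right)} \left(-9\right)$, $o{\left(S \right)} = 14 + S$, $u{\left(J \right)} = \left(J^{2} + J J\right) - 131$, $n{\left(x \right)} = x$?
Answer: $\frac{5601}{6947} \approx 0.80625$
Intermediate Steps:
$u{\left(J \right)} = -131 + 2 J^{2}$ ($u{\left(J \right)} = \left(J^{2} + J^{2}\right) - 131 = 2 J^{2} - 131 = -131 + 2 J^{2}$)
$A = -153$ ($A = \left(14 + 3\right) \left(-9\right) = 17 \left(-9\right) = -153$)
$\frac{A + \left(4597 - 10045\right)}{-8616 + u{\left(-30 \right)}} = \frac{-153 + \left(4597 - 10045\right)}{-8616 - \left(131 - 2 \left(-30\right)^{2}\right)} = \frac{-153 + \left(4597 - 10045\right)}{-8616 + \left(-131 + 2 \cdot 900\right)} = \frac{-153 - 5448}{-8616 + \left(-131 + 1800\right)} = - \frac{5601}{-8616 + 1669} = - \frac{5601}{-6947} = \left(-5601\right) \left(- \frac{1}{6947}\right) = \frac{5601}{6947}$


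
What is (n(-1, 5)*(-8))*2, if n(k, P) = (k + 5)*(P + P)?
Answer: -640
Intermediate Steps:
n(k, P) = 2*P*(5 + k) (n(k, P) = (5 + k)*(2*P) = 2*P*(5 + k))
(n(-1, 5)*(-8))*2 = ((2*5*(5 - 1))*(-8))*2 = ((2*5*4)*(-8))*2 = (40*(-8))*2 = -320*2 = -640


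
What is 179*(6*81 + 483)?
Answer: 173451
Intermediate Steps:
179*(6*81 + 483) = 179*(486 + 483) = 179*969 = 173451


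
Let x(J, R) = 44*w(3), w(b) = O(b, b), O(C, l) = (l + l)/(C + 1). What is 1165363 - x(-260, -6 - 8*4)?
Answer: 1165297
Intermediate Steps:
O(C, l) = 2*l/(1 + C) (O(C, l) = (2*l)/(1 + C) = 2*l/(1 + C))
w(b) = 2*b/(1 + b)
x(J, R) = 66 (x(J, R) = 44*(2*3/(1 + 3)) = 44*(2*3/4) = 44*(2*3*(1/4)) = 44*(3/2) = 66)
1165363 - x(-260, -6 - 8*4) = 1165363 - 1*66 = 1165363 - 66 = 1165297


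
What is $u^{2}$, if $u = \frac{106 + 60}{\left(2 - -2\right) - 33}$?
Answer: $\frac{27556}{841} \approx 32.766$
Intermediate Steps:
$u = - \frac{166}{29}$ ($u = \frac{166}{\left(2 + 2\right) - 33} = \frac{166}{4 - 33} = \frac{166}{-29} = 166 \left(- \frac{1}{29}\right) = - \frac{166}{29} \approx -5.7241$)
$u^{2} = \left(- \frac{166}{29}\right)^{2} = \frac{27556}{841}$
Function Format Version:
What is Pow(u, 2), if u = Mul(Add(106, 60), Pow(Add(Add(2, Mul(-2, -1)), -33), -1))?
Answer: Rational(27556, 841) ≈ 32.766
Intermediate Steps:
u = Rational(-166, 29) (u = Mul(166, Pow(Add(Add(2, 2), -33), -1)) = Mul(166, Pow(Add(4, -33), -1)) = Mul(166, Pow(-29, -1)) = Mul(166, Rational(-1, 29)) = Rational(-166, 29) ≈ -5.7241)
Pow(u, 2) = Pow(Rational(-166, 29), 2) = Rational(27556, 841)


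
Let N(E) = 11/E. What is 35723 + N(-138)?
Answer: 4929763/138 ≈ 35723.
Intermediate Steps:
35723 + N(-138) = 35723 + 11/(-138) = 35723 + 11*(-1/138) = 35723 - 11/138 = 4929763/138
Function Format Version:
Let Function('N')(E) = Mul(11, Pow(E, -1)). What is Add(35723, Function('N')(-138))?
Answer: Rational(4929763, 138) ≈ 35723.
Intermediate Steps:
Add(35723, Function('N')(-138)) = Add(35723, Mul(11, Pow(-138, -1))) = Add(35723, Mul(11, Rational(-1, 138))) = Add(35723, Rational(-11, 138)) = Rational(4929763, 138)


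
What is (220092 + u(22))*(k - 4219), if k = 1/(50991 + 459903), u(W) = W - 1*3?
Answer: -474440848958135/510894 ≈ -9.2865e+8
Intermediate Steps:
u(W) = -3 + W (u(W) = W - 3 = -3 + W)
k = 1/510894 ≈ 1.9574e-6
(220092 + u(22))*(k - 4219) = (220092 + (-3 + 22))*(1/510894 - 4219) = (220092 + 19)*(-2155461785/510894) = 220111*(-2155461785/510894) = -474440848958135/510894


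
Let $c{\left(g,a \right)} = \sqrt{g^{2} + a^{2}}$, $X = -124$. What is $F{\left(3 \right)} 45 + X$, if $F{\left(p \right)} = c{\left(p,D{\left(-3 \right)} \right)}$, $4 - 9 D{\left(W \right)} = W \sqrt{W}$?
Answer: $-124 + 5 \sqrt{718 + 24 i \sqrt{3}} \approx 10.034 + 3.8768 i$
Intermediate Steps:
$D{\left(W \right)} = \frac{4}{9} - \frac{W^{\frac{3}{2}}}{9}$ ($D{\left(W \right)} = \frac{4}{9} - \frac{W \sqrt{W}}{9} = \frac{4}{9} - \frac{W^{\frac{3}{2}}}{9}$)
$c{\left(g,a \right)} = \sqrt{a^{2} + g^{2}}$
$F{\left(p \right)} = \sqrt{p^{2} + \left(\frac{4}{9} + \frac{i \sqrt{3}}{3}\right)^{2}}$ ($F{\left(p \right)} = \sqrt{\left(\frac{4}{9} - \frac{\left(-3\right)^{\frac{3}{2}}}{9}\right)^{2} + p^{2}} = \sqrt{\left(\frac{4}{9} - \frac{\left(-3\right) i \sqrt{3}}{9}\right)^{2} + p^{2}} = \sqrt{\left(\frac{4}{9} + \frac{i \sqrt{3}}{3}\right)^{2} + p^{2}} = \sqrt{p^{2} + \left(\frac{4}{9} + \frac{i \sqrt{3}}{3}\right)^{2}}$)
$F{\left(3 \right)} 45 + X = \frac{\sqrt{-11 + 81 \cdot 3^{2} + 24 i \sqrt{3}}}{9} \cdot 45 - 124 = \frac{\sqrt{-11 + 81 \cdot 9 + 24 i \sqrt{3}}}{9} \cdot 45 - 124 = \frac{\sqrt{-11 + 729 + 24 i \sqrt{3}}}{9} \cdot 45 - 124 = \frac{\sqrt{718 + 24 i \sqrt{3}}}{9} \cdot 45 - 124 = 5 \sqrt{718 + 24 i \sqrt{3}} - 124 = -124 + 5 \sqrt{718 + 24 i \sqrt{3}}$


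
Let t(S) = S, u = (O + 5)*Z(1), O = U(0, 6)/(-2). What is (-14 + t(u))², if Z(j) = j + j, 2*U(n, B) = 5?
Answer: 169/4 ≈ 42.250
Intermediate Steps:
U(n, B) = 5/2 (U(n, B) = (½)*5 = 5/2)
Z(j) = 2*j
O = -5/4 (O = (5/2)/(-2) = (5/2)*(-½) = -5/4 ≈ -1.2500)
u = 15/2 (u = (-5/4 + 5)*(2*1) = (15/4)*2 = 15/2 ≈ 7.5000)
(-14 + t(u))² = (-14 + 15/2)² = (-13/2)² = 169/4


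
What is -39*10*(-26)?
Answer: 10140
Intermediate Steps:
-39*10*(-26) = -390*(-26) = 10140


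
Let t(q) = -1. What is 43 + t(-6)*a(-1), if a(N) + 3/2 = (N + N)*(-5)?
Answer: 69/2 ≈ 34.500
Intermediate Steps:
a(N) = -3/2 - 10*N (a(N) = -3/2 + (N + N)*(-5) = -3/2 + (2*N)*(-5) = -3/2 - 10*N)
43 + t(-6)*a(-1) = 43 - (-3/2 - 10*(-1)) = 43 - (-3/2 + 10) = 43 - 1*17/2 = 43 - 17/2 = 69/2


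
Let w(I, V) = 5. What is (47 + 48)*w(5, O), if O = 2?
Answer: 475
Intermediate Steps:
(47 + 48)*w(5, O) = (47 + 48)*5 = 95*5 = 475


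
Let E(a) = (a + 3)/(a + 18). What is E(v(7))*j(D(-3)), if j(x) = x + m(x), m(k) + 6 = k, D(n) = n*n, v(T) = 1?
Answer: 48/19 ≈ 2.5263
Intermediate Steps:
D(n) = n²
m(k) = -6 + k
E(a) = (3 + a)/(18 + a)
j(x) = -6 + 2*x (j(x) = x + (-6 + x) = -6 + 2*x)
E(v(7))*j(D(-3)) = ((3 + 1)/(18 + 1))*(-6 + 2*(-3)²) = (4/19)*(-6 + 2*9) = ((1/19)*4)*(-6 + 18) = (4/19)*12 = 48/19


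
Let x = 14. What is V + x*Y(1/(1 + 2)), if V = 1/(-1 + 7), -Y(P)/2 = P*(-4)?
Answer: 75/2 ≈ 37.500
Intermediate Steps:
Y(P) = 8*P (Y(P) = -2*P*(-4) = -(-8)*P = 8*P)
V = ⅙ (V = 1/6 = ⅙ ≈ 0.16667)
V + x*Y(1/(1 + 2)) = ⅙ + 14*(8/(1 + 2)) = ⅙ + 14*(8/3) = ⅙ + 112/3 = 75/2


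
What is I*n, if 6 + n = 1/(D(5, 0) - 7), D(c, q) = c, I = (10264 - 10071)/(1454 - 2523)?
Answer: 2509/2138 ≈ 1.1735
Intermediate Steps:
I = -193/1069 (I = 193/(-1069) = 193*(-1/1069) = -193/1069 ≈ -0.18054)
n = -13/2 (n = -6 + 1/(5 - 7) = -6 + 1/(-2) = -6 - ½ = -13/2 ≈ -6.5000)
I*n = -193/1069*(-13/2) = 2509/2138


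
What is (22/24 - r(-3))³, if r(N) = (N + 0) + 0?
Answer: 103823/1728 ≈ 60.083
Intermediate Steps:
r(N) = N (r(N) = N + 0 = N)
(22/24 - r(-3))³ = (22/24 - 1*(-3))³ = (22*(1/24) + 3)³ = (11/12 + 3)³ = (47/12)³ = 103823/1728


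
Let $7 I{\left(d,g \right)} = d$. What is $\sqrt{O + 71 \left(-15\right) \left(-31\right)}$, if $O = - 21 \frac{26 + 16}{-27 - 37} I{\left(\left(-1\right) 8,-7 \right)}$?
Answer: $\frac{\sqrt{131997}}{2} \approx 181.66$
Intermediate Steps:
$I{\left(d,g \right)} = \frac{d}{7}$
$O = - \frac{63}{4}$ ($O = - 21 \frac{26 + 16}{-27 - 37} \frac{\left(-1\right) 8}{7} = - 21 \frac{42}{-64} \cdot \frac{1}{7} \left(-8\right) = - 21 \cdot 42 \left(- \frac{1}{64}\right) \left(- \frac{8}{7}\right) = \left(-21\right) \left(- \frac{21}{32}\right) \left(- \frac{8}{7}\right) = \frac{441}{32} \left(- \frac{8}{7}\right) = - \frac{63}{4} \approx -15.75$)
$\sqrt{O + 71 \left(-15\right) \left(-31\right)} = \sqrt{- \frac{63}{4} + 71 \left(-15\right) \left(-31\right)} = \sqrt{- \frac{63}{4} - -33015} = \sqrt{- \frac{63}{4} + 33015} = \sqrt{\frac{131997}{4}} = \frac{\sqrt{131997}}{2}$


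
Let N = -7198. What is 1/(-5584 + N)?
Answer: -1/12782 ≈ -7.8235e-5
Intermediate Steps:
1/(-5584 + N) = 1/(-5584 - 7198) = 1/(-12782) = -1/12782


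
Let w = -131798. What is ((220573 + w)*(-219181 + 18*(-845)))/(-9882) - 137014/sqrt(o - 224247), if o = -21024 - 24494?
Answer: 20808061025/9882 + 137014*I*sqrt(269765)/269765 ≈ 2.1057e+6 + 263.8*I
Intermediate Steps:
o = -45518
((220573 + w)*(-219181 + 18*(-845)))/(-9882) - 137014/sqrt(o - 224247) = ((220573 - 131798)*(-219181 + 18*(-845)))/(-9882) - 137014/sqrt(-45518 - 224247) = (88775*(-219181 - 15210))*(-1/9882) - 137014*(-I*sqrt(269765)/269765) = (88775*(-234391))*(-1/9882) - 137014*(-I*sqrt(269765)/269765) = -20808061025*(-1/9882) - (-137014)*I*sqrt(269765)/269765 = 20808061025/9882 + 137014*I*sqrt(269765)/269765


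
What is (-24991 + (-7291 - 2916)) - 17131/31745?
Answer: -1117377641/31745 ≈ -35199.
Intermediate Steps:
(-24991 + (-7291 - 2916)) - 17131/31745 = (-24991 - 10207) - 17131/31745 = -35198 - 1*17131/31745 = -35198 - 17131/31745 = -1117377641/31745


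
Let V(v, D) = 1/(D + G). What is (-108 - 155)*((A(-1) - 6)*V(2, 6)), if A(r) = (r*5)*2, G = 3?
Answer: 4208/9 ≈ 467.56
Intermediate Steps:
V(v, D) = 1/(3 + D) (V(v, D) = 1/(D + 3) = 1/(3 + D))
A(r) = 10*r (A(r) = (5*r)*2 = 10*r)
(-108 - 155)*((A(-1) - 6)*V(2, 6)) = (-108 - 155)*((10*(-1) - 6)/(3 + 6)) = -263*(-10 - 6)/9 = -(-4208)/9 = -263*(-16/9) = 4208/9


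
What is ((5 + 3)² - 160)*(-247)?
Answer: 23712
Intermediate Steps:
((5 + 3)² - 160)*(-247) = (8² - 160)*(-247) = (64 - 160)*(-247) = -96*(-247) = 23712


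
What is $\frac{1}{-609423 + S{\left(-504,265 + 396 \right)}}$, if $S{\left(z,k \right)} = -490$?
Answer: $- \frac{1}{609913} \approx -1.6396 \cdot 10^{-6}$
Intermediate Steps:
$\frac{1}{-609423 + S{\left(-504,265 + 396 \right)}} = \frac{1}{-609423 - 490} = \frac{1}{-609913} = - \frac{1}{609913}$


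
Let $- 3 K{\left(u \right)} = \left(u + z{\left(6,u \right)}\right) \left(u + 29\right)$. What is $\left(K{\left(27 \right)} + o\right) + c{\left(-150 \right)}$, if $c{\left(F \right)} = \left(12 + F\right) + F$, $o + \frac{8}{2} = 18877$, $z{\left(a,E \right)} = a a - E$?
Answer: $17913$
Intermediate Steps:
$z{\left(a,E \right)} = a^{2} - E$
$o = 18873$ ($o = -4 + 18877 = 18873$)
$K{\left(u \right)} = -348 - 12 u$ ($K{\left(u \right)} = - \frac{\left(u - \left(-36 + u\right)\right) \left(u + 29\right)}{3} = - \frac{\left(u - \left(-36 + u\right)\right) \left(29 + u\right)}{3} = - \frac{36 \left(29 + u\right)}{3} = - \frac{1044 + 36 u}{3} = -348 - 12 u$)
$c{\left(F \right)} = 12 + 2 F$
$\left(K{\left(27 \right)} + o\right) + c{\left(-150 \right)} = \left(\left(-348 - 324\right) + 18873\right) + \left(12 + 2 \left(-150\right)\right) = \left(\left(-348 - 324\right) + 18873\right) + \left(12 - 300\right) = \left(-672 + 18873\right) - 288 = 18201 - 288 = 17913$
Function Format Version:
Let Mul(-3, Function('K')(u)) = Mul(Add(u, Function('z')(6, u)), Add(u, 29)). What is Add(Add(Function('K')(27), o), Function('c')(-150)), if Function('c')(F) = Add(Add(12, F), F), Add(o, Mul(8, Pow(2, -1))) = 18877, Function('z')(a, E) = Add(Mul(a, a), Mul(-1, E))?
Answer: 17913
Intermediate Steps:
Function('z')(a, E) = Add(Pow(a, 2), Mul(-1, E))
o = 18873 (o = Add(-4, 18877) = 18873)
Function('K')(u) = Add(-348, Mul(-12, u)) (Function('K')(u) = Mul(Rational(-1, 3), Mul(Add(u, Add(Pow(6, 2), Mul(-1, u))), Add(u, 29))) = Mul(Rational(-1, 3), Mul(Add(u, Add(36, Mul(-1, u))), Add(29, u))) = Mul(Rational(-1, 3), Mul(36, Add(29, u))) = Mul(Rational(-1, 3), Add(1044, Mul(36, u))) = Add(-348, Mul(-12, u)))
Function('c')(F) = Add(12, Mul(2, F))
Add(Add(Function('K')(27), o), Function('c')(-150)) = Add(Add(Add(-348, Mul(-12, 27)), 18873), Add(12, Mul(2, -150))) = Add(Add(Add(-348, -324), 18873), Add(12, -300)) = Add(Add(-672, 18873), -288) = Add(18201, -288) = 17913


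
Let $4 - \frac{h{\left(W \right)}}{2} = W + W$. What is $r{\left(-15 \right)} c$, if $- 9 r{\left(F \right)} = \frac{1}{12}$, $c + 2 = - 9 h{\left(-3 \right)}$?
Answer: $\frac{91}{54} \approx 1.6852$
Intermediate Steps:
$h{\left(W \right)} = 8 - 4 W$ ($h{\left(W \right)} = 8 - 2 \left(W + W\right) = 8 - 2 \cdot 2 W = 8 - 4 W$)
$c = -182$ ($c = -2 - 9 \left(8 - -12\right) = -2 - 9 \left(8 + 12\right) = -2 - 180 = -182$)
$r{\left(F \right)} = - \frac{1}{108}$ ($r{\left(F \right)} = - \frac{1}{9 \cdot 12} = \left(- \frac{1}{9}\right) \frac{1}{12} = - \frac{1}{108}$)
$r{\left(-15 \right)} c = \left(- \frac{1}{108}\right) \left(-182\right) = \frac{91}{54}$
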